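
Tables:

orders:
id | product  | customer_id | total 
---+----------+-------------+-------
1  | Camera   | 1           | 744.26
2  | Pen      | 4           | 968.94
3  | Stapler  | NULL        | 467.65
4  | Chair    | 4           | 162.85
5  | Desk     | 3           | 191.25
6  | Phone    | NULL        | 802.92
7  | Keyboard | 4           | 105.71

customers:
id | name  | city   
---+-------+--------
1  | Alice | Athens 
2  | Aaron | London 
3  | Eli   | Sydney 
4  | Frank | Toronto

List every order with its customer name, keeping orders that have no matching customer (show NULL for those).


LEFT JOIN keeps every row from orders (the left table); where customer_id has no match in customers, the customer columns become NULL. Walk through each order:
  - order 1 (Camera): customer_id=1 -> matches Alice
  - order 2 (Pen): customer_id=4 -> matches Frank
  - order 3 (Stapler): customer_id=NULL, no match -> kept with NULL
  - order 4 (Chair): customer_id=4 -> matches Frank
  - order 5 (Desk): customer_id=3 -> matches Eli
  - order 6 (Phone): customer_id=NULL, no match -> kept with NULL
  - order 7 (Keyboard): customer_id=4 -> matches Frank
All 7 rows appear; 2 have NULL customer.

SQL:
SELECT a.product, b.name AS customer
FROM orders a
LEFT JOIN customers b ON a.customer_id = b.id

Result:
product  | customer
---------+---------
Camera   | Alice   
Pen      | Frank   
Stapler  | NULL    
Chair    | Frank   
Desk     | Eli     
Phone    | NULL    
Keyboard | Frank   


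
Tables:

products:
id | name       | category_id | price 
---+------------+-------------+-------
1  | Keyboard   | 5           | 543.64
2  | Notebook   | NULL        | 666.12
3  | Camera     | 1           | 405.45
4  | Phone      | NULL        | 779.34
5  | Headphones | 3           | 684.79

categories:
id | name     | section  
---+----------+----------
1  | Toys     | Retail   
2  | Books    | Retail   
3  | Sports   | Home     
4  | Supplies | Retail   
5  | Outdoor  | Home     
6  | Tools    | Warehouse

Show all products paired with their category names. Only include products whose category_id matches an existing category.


INNER JOIN keeps only products rows whose category_id matches an id in categories. Walk through each product:
  - product 1 (Keyboard): category_id=5 -> matches Outdoor
  - product 2 (Notebook): category_id=NULL, no match -> dropped
  - product 3 (Camera): category_id=1 -> matches Toys
  - product 4 (Phone): category_id=NULL, no match -> dropped
  - product 5 (Headphones): category_id=3 -> matches Sports
So 2 of 5 rows are dropped.

SQL:
SELECT a.name, b.name AS category
FROM products a
INNER JOIN categories b ON a.category_id = b.id

Result:
name       | category
-----------+---------
Keyboard   | Outdoor 
Camera     | Toys    
Headphones | Sports  


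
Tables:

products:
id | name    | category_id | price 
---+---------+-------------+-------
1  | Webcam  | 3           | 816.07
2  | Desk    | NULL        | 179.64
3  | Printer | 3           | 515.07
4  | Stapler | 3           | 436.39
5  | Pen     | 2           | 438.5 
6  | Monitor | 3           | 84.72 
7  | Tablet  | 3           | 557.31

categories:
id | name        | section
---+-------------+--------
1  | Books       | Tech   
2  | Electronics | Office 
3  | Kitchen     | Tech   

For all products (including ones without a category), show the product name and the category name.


LEFT JOIN keeps every row from products (the left table); where category_id has no match in categories, the category columns become NULL. Walk through each product:
  - product 1 (Webcam): category_id=3 -> matches Kitchen
  - product 2 (Desk): category_id=NULL, no match -> kept with NULL
  - product 3 (Printer): category_id=3 -> matches Kitchen
  - product 4 (Stapler): category_id=3 -> matches Kitchen
  - product 5 (Pen): category_id=2 -> matches Electronics
  - product 6 (Monitor): category_id=3 -> matches Kitchen
  - product 7 (Tablet): category_id=3 -> matches Kitchen
All 7 rows appear; 1 has NULL category.

SQL:
SELECT a.name, b.name AS category
FROM products a
LEFT JOIN categories b ON a.category_id = b.id

Result:
name    | category   
--------+------------
Webcam  | Kitchen    
Desk    | NULL       
Printer | Kitchen    
Stapler | Kitchen    
Pen     | Electronics
Monitor | Kitchen    
Tablet  | Kitchen    


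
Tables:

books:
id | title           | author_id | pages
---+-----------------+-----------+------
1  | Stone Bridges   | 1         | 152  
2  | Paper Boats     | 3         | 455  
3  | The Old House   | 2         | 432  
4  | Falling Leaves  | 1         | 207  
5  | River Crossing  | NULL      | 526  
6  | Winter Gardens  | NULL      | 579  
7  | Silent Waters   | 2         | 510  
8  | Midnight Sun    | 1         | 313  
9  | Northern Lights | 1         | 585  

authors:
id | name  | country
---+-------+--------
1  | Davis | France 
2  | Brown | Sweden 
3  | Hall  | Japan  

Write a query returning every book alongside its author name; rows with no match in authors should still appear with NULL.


LEFT JOIN keeps every row from books (the left table); where author_id has no match in authors, the author columns become NULL. Walk through each book:
  - book 1 (Stone Bridges): author_id=1 -> matches Davis
  - book 2 (Paper Boats): author_id=3 -> matches Hall
  - book 3 (The Old House): author_id=2 -> matches Brown
  - book 4 (Falling Leaves): author_id=1 -> matches Davis
  - book 5 (River Crossing): author_id=NULL, no match -> kept with NULL
  - book 6 (Winter Gardens): author_id=NULL, no match -> kept with NULL
  - book 7 (Silent Waters): author_id=2 -> matches Brown
  - book 8 (Midnight Sun): author_id=1 -> matches Davis
  - book 9 (Northern Lights): author_id=1 -> matches Davis
All 9 rows appear; 2 have NULL author.

SQL:
SELECT a.title, b.name AS author
FROM books a
LEFT JOIN authors b ON a.author_id = b.id

Result:
title           | author
----------------+-------
Stone Bridges   | Davis 
Paper Boats     | Hall  
The Old House   | Brown 
Falling Leaves  | Davis 
River Crossing  | NULL  
Winter Gardens  | NULL  
Silent Waters   | Brown 
Midnight Sun    | Davis 
Northern Lights | Davis 


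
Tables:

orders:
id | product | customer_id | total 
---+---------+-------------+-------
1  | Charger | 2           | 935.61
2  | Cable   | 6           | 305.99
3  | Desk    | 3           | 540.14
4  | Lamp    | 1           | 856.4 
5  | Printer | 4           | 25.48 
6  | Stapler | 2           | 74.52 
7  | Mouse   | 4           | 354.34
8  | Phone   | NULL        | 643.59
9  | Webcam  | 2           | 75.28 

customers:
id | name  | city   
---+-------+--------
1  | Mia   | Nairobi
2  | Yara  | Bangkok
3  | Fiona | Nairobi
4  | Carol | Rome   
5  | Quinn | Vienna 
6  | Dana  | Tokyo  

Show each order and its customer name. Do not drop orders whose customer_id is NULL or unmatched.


LEFT JOIN keeps every row from orders (the left table); where customer_id has no match in customers, the customer columns become NULL. Walk through each order:
  - order 1 (Charger): customer_id=2 -> matches Yara
  - order 2 (Cable): customer_id=6 -> matches Dana
  - order 3 (Desk): customer_id=3 -> matches Fiona
  - order 4 (Lamp): customer_id=1 -> matches Mia
  - order 5 (Printer): customer_id=4 -> matches Carol
  - order 6 (Stapler): customer_id=2 -> matches Yara
  - order 7 (Mouse): customer_id=4 -> matches Carol
  - order 8 (Phone): customer_id=NULL, no match -> kept with NULL
  - order 9 (Webcam): customer_id=2 -> matches Yara
All 9 rows appear; 1 has NULL customer.

SQL:
SELECT a.product, b.name AS customer
FROM orders a
LEFT JOIN customers b ON a.customer_id = b.id

Result:
product | customer
--------+---------
Charger | Yara    
Cable   | Dana    
Desk    | Fiona   
Lamp    | Mia     
Printer | Carol   
Stapler | Yara    
Mouse   | Carol   
Phone   | NULL    
Webcam  | Yara    


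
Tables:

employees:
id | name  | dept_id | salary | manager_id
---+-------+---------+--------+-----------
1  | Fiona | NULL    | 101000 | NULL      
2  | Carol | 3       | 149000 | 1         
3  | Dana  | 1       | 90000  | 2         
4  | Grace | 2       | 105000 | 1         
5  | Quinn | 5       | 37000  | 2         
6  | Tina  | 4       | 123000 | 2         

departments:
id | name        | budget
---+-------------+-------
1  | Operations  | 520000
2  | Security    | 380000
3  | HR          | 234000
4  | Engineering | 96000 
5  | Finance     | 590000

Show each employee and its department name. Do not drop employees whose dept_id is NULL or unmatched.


LEFT JOIN keeps every row from employees (the left table); where dept_id has no match in departments, the department columns become NULL. Walk through each employee:
  - employee 1 (Fiona): dept_id=NULL, no match -> kept with NULL
  - employee 2 (Carol): dept_id=3 -> matches HR
  - employee 3 (Dana): dept_id=1 -> matches Operations
  - employee 4 (Grace): dept_id=2 -> matches Security
  - employee 5 (Quinn): dept_id=5 -> matches Finance
  - employee 6 (Tina): dept_id=4 -> matches Engineering
All 6 rows appear; 1 has NULL department.

SQL:
SELECT a.name, b.name AS department
FROM employees a
LEFT JOIN departments b ON a.dept_id = b.id

Result:
name  | department 
------+------------
Fiona | NULL       
Carol | HR         
Dana  | Operations 
Grace | Security   
Quinn | Finance    
Tina  | Engineering


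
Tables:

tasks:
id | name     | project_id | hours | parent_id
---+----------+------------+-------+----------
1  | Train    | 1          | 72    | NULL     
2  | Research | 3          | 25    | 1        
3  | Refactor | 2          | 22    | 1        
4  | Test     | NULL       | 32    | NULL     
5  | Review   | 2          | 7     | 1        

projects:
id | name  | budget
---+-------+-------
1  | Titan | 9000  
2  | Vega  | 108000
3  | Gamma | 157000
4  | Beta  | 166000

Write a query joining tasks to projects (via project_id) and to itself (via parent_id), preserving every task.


Two LEFT JOINs from the same base table tasks: one to projects via project_id, one to tasks itself via parent_id. Both are LEFT so every task is preserved.
Match against projects:
  - task 1 (Train): project_id=1 -> matches Titan
  - task 2 (Research): project_id=3 -> matches Gamma
  - task 3 (Refactor): project_id=2 -> matches Vega
  - task 4 (Test): project_id=NULL, no match -> kept with NULL
  - task 5 (Review): project_id=2 -> matches Vega
Match against tasks (self):
  - task 1 (Train): parent_id=NULL -> NULL
  - task 2 (Research): parent_id=1 -> Train
  - task 3 (Refactor): parent_id=1 -> Train
  - task 4 (Test): parent_id=NULL -> NULL
  - task 5 (Review): parent_id=1 -> Train

SQL:
SELECT a.name, b.name AS project, c.name AS parent
FROM tasks a
LEFT JOIN projects b ON a.project_id = b.id
LEFT JOIN tasks c ON a.parent_id = c.id

Result:
name     | project | parent
---------+---------+-------
Train    | Titan   | NULL  
Research | Gamma   | Train 
Refactor | Vega    | Train 
Test     | NULL    | NULL  
Review   | Vega    | Train 


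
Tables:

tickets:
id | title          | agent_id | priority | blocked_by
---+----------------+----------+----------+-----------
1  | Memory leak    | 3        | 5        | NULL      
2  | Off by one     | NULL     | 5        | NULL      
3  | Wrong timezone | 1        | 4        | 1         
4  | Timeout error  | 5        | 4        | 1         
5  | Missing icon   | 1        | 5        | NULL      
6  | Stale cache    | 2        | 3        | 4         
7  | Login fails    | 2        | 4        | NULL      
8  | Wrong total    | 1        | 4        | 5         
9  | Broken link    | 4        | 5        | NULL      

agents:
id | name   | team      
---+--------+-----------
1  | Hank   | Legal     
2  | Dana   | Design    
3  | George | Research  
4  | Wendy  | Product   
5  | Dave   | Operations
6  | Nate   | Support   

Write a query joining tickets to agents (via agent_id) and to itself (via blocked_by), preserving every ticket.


Two LEFT JOINs from the same base table tickets: one to agents via agent_id, one to tickets itself via blocked_by. Both are LEFT so every ticket is preserved.
Match against agents:
  - ticket 1 (Memory leak): agent_id=3 -> matches George
  - ticket 2 (Off by one): agent_id=NULL, no match -> kept with NULL
  - ticket 3 (Wrong timezone): agent_id=1 -> matches Hank
  - ticket 4 (Timeout error): agent_id=5 -> matches Dave
  - ticket 5 (Missing icon): agent_id=1 -> matches Hank
  - ticket 6 (Stale cache): agent_id=2 -> matches Dana
  - ticket 7 (Login fails): agent_id=2 -> matches Dana
  - ticket 8 (Wrong total): agent_id=1 -> matches Hank
  - ticket 9 (Broken link): agent_id=4 -> matches Wendy
Match against tickets (self):
  - ticket 1 (Memory leak): blocked_by=NULL -> NULL
  - ticket 2 (Off by one): blocked_by=NULL -> NULL
  - ticket 3 (Wrong timezone): blocked_by=1 -> Memory leak
  - ticket 4 (Timeout error): blocked_by=1 -> Memory leak
  - ticket 5 (Missing icon): blocked_by=NULL -> NULL
  - ticket 6 (Stale cache): blocked_by=4 -> Timeout error
  - ticket 7 (Login fails): blocked_by=NULL -> NULL
  - ticket 8 (Wrong total): blocked_by=5 -> Missing icon
  - ticket 9 (Broken link): blocked_by=NULL -> NULL

SQL:
SELECT a.title, b.name AS agent, c.title AS blocked_by
FROM tickets a
LEFT JOIN agents b ON a.agent_id = b.id
LEFT JOIN tickets c ON a.blocked_by = c.id

Result:
title          | agent  | blocked_by   
---------------+--------+--------------
Memory leak    | George | NULL         
Off by one     | NULL   | NULL         
Wrong timezone | Hank   | Memory leak  
Timeout error  | Dave   | Memory leak  
Missing icon   | Hank   | NULL         
Stale cache    | Dana   | Timeout error
Login fails    | Dana   | NULL         
Wrong total    | Hank   | Missing icon 
Broken link    | Wendy  | NULL         


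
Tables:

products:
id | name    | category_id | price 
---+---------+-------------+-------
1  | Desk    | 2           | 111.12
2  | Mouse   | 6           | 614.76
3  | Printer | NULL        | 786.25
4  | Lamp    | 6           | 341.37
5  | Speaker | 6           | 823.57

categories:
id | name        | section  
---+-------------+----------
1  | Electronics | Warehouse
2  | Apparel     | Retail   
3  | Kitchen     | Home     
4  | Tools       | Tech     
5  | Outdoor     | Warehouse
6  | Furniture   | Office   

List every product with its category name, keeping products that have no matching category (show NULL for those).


LEFT JOIN keeps every row from products (the left table); where category_id has no match in categories, the category columns become NULL. Walk through each product:
  - product 1 (Desk): category_id=2 -> matches Apparel
  - product 2 (Mouse): category_id=6 -> matches Furniture
  - product 3 (Printer): category_id=NULL, no match -> kept with NULL
  - product 4 (Lamp): category_id=6 -> matches Furniture
  - product 5 (Speaker): category_id=6 -> matches Furniture
All 5 rows appear; 1 has NULL category.

SQL:
SELECT a.name, b.name AS category
FROM products a
LEFT JOIN categories b ON a.category_id = b.id

Result:
name    | category 
--------+----------
Desk    | Apparel  
Mouse   | Furniture
Printer | NULL     
Lamp    | Furniture
Speaker | Furniture


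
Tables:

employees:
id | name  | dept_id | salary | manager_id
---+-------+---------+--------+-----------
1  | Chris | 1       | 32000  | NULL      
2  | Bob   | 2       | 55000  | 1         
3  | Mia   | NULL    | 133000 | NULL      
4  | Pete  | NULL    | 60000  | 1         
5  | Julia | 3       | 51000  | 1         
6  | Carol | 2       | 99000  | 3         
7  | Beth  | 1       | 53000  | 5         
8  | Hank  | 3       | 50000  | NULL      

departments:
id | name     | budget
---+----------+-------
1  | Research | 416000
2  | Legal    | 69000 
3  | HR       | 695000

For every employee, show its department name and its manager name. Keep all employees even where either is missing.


Two LEFT JOINs from the same base table employees: one to departments via dept_id, one to employees itself via manager_id. Both are LEFT so every employee is preserved.
Match against departments:
  - employee 1 (Chris): dept_id=1 -> matches Research
  - employee 2 (Bob): dept_id=2 -> matches Legal
  - employee 3 (Mia): dept_id=NULL, no match -> kept with NULL
  - employee 4 (Pete): dept_id=NULL, no match -> kept with NULL
  - employee 5 (Julia): dept_id=3 -> matches HR
  - employee 6 (Carol): dept_id=2 -> matches Legal
  - employee 7 (Beth): dept_id=1 -> matches Research
  - employee 8 (Hank): dept_id=3 -> matches HR
Match against employees (self):
  - employee 1 (Chris): manager_id=NULL -> NULL
  - employee 2 (Bob): manager_id=1 -> Chris
  - employee 3 (Mia): manager_id=NULL -> NULL
  - employee 4 (Pete): manager_id=1 -> Chris
  - employee 5 (Julia): manager_id=1 -> Chris
  - employee 6 (Carol): manager_id=3 -> Mia
  - employee 7 (Beth): manager_id=5 -> Julia
  - employee 8 (Hank): manager_id=NULL -> NULL

SQL:
SELECT a.name, b.name AS department, c.name AS manager
FROM employees a
LEFT JOIN departments b ON a.dept_id = b.id
LEFT JOIN employees c ON a.manager_id = c.id

Result:
name  | department | manager
------+------------+--------
Chris | Research   | NULL   
Bob   | Legal      | Chris  
Mia   | NULL       | NULL   
Pete  | NULL       | Chris  
Julia | HR         | Chris  
Carol | Legal      | Mia    
Beth  | Research   | Julia  
Hank  | HR         | NULL   


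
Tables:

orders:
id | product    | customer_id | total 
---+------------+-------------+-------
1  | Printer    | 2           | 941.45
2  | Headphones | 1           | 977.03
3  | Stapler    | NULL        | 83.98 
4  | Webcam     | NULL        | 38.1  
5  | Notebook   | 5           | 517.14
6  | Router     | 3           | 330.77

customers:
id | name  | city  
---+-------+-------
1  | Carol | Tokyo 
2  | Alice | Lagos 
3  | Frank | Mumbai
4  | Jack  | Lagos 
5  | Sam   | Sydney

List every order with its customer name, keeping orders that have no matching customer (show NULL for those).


LEFT JOIN keeps every row from orders (the left table); where customer_id has no match in customers, the customer columns become NULL. Walk through each order:
  - order 1 (Printer): customer_id=2 -> matches Alice
  - order 2 (Headphones): customer_id=1 -> matches Carol
  - order 3 (Stapler): customer_id=NULL, no match -> kept with NULL
  - order 4 (Webcam): customer_id=NULL, no match -> kept with NULL
  - order 5 (Notebook): customer_id=5 -> matches Sam
  - order 6 (Router): customer_id=3 -> matches Frank
All 6 rows appear; 2 have NULL customer.

SQL:
SELECT a.product, b.name AS customer
FROM orders a
LEFT JOIN customers b ON a.customer_id = b.id

Result:
product    | customer
-----------+---------
Printer    | Alice   
Headphones | Carol   
Stapler    | NULL    
Webcam     | NULL    
Notebook   | Sam     
Router     | Frank   


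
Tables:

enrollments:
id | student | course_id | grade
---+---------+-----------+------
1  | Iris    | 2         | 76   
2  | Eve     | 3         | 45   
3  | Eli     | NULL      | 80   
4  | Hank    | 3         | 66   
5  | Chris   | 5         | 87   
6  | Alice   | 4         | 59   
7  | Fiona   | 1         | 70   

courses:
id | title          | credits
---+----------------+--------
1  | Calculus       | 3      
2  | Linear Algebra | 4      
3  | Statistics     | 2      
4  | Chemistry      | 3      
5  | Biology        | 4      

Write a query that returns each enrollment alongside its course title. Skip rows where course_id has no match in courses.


INNER JOIN keeps only enrollments rows whose course_id matches an id in courses. Walk through each enrollment:
  - enrollment 1 (Iris): course_id=2 -> matches Linear Algebra
  - enrollment 2 (Eve): course_id=3 -> matches Statistics
  - enrollment 3 (Eli): course_id=NULL, no match -> dropped
  - enrollment 4 (Hank): course_id=3 -> matches Statistics
  - enrollment 5 (Chris): course_id=5 -> matches Biology
  - enrollment 6 (Alice): course_id=4 -> matches Chemistry
  - enrollment 7 (Fiona): course_id=1 -> matches Calculus
So 1 of 7 rows is dropped.

SQL:
SELECT a.student, b.title AS course
FROM enrollments a
INNER JOIN courses b ON a.course_id = b.id

Result:
student | course        
--------+---------------
Iris    | Linear Algebra
Eve     | Statistics    
Hank    | Statistics    
Chris   | Biology       
Alice   | Chemistry     
Fiona   | Calculus      


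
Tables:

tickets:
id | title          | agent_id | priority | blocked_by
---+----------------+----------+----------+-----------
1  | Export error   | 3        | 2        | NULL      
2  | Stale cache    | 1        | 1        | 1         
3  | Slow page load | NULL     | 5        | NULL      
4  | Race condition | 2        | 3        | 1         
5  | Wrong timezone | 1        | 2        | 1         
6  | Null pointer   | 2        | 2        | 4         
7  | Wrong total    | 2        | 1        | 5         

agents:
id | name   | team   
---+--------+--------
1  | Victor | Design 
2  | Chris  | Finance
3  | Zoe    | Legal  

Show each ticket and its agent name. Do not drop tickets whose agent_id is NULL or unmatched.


LEFT JOIN keeps every row from tickets (the left table); where agent_id has no match in agents, the agent columns become NULL. Walk through each ticket:
  - ticket 1 (Export error): agent_id=3 -> matches Zoe
  - ticket 2 (Stale cache): agent_id=1 -> matches Victor
  - ticket 3 (Slow page load): agent_id=NULL, no match -> kept with NULL
  - ticket 4 (Race condition): agent_id=2 -> matches Chris
  - ticket 5 (Wrong timezone): agent_id=1 -> matches Victor
  - ticket 6 (Null pointer): agent_id=2 -> matches Chris
  - ticket 7 (Wrong total): agent_id=2 -> matches Chris
All 7 rows appear; 1 has NULL agent.

SQL:
SELECT a.title, b.name AS agent
FROM tickets a
LEFT JOIN agents b ON a.agent_id = b.id

Result:
title          | agent 
---------------+-------
Export error   | Zoe   
Stale cache    | Victor
Slow page load | NULL  
Race condition | Chris 
Wrong timezone | Victor
Null pointer   | Chris 
Wrong total    | Chris 


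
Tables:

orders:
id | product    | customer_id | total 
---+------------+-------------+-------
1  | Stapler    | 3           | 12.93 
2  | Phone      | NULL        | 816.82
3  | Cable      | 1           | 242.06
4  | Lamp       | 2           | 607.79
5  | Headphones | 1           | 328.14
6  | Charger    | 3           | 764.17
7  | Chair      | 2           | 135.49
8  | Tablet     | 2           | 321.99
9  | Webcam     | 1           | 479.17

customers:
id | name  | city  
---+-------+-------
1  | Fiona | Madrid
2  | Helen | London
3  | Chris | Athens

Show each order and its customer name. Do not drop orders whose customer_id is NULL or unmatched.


LEFT JOIN keeps every row from orders (the left table); where customer_id has no match in customers, the customer columns become NULL. Walk through each order:
  - order 1 (Stapler): customer_id=3 -> matches Chris
  - order 2 (Phone): customer_id=NULL, no match -> kept with NULL
  - order 3 (Cable): customer_id=1 -> matches Fiona
  - order 4 (Lamp): customer_id=2 -> matches Helen
  - order 5 (Headphones): customer_id=1 -> matches Fiona
  - order 6 (Charger): customer_id=3 -> matches Chris
  - order 7 (Chair): customer_id=2 -> matches Helen
  - order 8 (Tablet): customer_id=2 -> matches Helen
  - order 9 (Webcam): customer_id=1 -> matches Fiona
All 9 rows appear; 1 has NULL customer.

SQL:
SELECT a.product, b.name AS customer
FROM orders a
LEFT JOIN customers b ON a.customer_id = b.id

Result:
product    | customer
-----------+---------
Stapler    | Chris   
Phone      | NULL    
Cable      | Fiona   
Lamp       | Helen   
Headphones | Fiona   
Charger    | Chris   
Chair      | Helen   
Tablet     | Helen   
Webcam     | Fiona   


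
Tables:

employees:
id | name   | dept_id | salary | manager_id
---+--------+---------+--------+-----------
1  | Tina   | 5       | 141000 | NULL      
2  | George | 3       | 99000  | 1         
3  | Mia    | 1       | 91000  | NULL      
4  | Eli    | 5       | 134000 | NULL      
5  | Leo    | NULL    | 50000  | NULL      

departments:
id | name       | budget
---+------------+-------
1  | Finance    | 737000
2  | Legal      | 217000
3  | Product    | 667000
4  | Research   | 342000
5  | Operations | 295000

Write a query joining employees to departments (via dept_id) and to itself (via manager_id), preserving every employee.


Two LEFT JOINs from the same base table employees: one to departments via dept_id, one to employees itself via manager_id. Both are LEFT so every employee is preserved.
Match against departments:
  - employee 1 (Tina): dept_id=5 -> matches Operations
  - employee 2 (George): dept_id=3 -> matches Product
  - employee 3 (Mia): dept_id=1 -> matches Finance
  - employee 4 (Eli): dept_id=5 -> matches Operations
  - employee 5 (Leo): dept_id=NULL, no match -> kept with NULL
Match against employees (self):
  - employee 1 (Tina): manager_id=NULL -> NULL
  - employee 2 (George): manager_id=1 -> Tina
  - employee 3 (Mia): manager_id=NULL -> NULL
  - employee 4 (Eli): manager_id=NULL -> NULL
  - employee 5 (Leo): manager_id=NULL -> NULL

SQL:
SELECT a.name, b.name AS department, c.name AS manager
FROM employees a
LEFT JOIN departments b ON a.dept_id = b.id
LEFT JOIN employees c ON a.manager_id = c.id

Result:
name   | department | manager
-------+------------+--------
Tina   | Operations | NULL   
George | Product    | Tina   
Mia    | Finance    | NULL   
Eli    | Operations | NULL   
Leo    | NULL       | NULL   


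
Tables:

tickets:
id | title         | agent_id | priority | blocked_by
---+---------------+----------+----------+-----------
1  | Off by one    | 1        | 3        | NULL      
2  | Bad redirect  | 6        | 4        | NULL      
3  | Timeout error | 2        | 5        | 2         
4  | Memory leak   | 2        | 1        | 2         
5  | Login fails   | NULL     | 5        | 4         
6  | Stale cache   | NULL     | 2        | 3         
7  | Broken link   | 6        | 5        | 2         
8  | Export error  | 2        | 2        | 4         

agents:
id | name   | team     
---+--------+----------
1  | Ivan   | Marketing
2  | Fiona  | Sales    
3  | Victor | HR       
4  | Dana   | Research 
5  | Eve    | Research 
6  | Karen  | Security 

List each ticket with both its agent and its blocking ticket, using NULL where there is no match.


Two LEFT JOINs from the same base table tickets: one to agents via agent_id, one to tickets itself via blocked_by. Both are LEFT so every ticket is preserved.
Match against agents:
  - ticket 1 (Off by one): agent_id=1 -> matches Ivan
  - ticket 2 (Bad redirect): agent_id=6 -> matches Karen
  - ticket 3 (Timeout error): agent_id=2 -> matches Fiona
  - ticket 4 (Memory leak): agent_id=2 -> matches Fiona
  - ticket 5 (Login fails): agent_id=NULL, no match -> kept with NULL
  - ticket 6 (Stale cache): agent_id=NULL, no match -> kept with NULL
  - ticket 7 (Broken link): agent_id=6 -> matches Karen
  - ticket 8 (Export error): agent_id=2 -> matches Fiona
Match against tickets (self):
  - ticket 1 (Off by one): blocked_by=NULL -> NULL
  - ticket 2 (Bad redirect): blocked_by=NULL -> NULL
  - ticket 3 (Timeout error): blocked_by=2 -> Bad redirect
  - ticket 4 (Memory leak): blocked_by=2 -> Bad redirect
  - ticket 5 (Login fails): blocked_by=4 -> Memory leak
  - ticket 6 (Stale cache): blocked_by=3 -> Timeout error
  - ticket 7 (Broken link): blocked_by=2 -> Bad redirect
  - ticket 8 (Export error): blocked_by=4 -> Memory leak

SQL:
SELECT a.title, b.name AS agent, c.title AS blocked_by
FROM tickets a
LEFT JOIN agents b ON a.agent_id = b.id
LEFT JOIN tickets c ON a.blocked_by = c.id

Result:
title         | agent | blocked_by   
--------------+-------+--------------
Off by one    | Ivan  | NULL         
Bad redirect  | Karen | NULL         
Timeout error | Fiona | Bad redirect 
Memory leak   | Fiona | Bad redirect 
Login fails   | NULL  | Memory leak  
Stale cache   | NULL  | Timeout error
Broken link   | Karen | Bad redirect 
Export error  | Fiona | Memory leak  


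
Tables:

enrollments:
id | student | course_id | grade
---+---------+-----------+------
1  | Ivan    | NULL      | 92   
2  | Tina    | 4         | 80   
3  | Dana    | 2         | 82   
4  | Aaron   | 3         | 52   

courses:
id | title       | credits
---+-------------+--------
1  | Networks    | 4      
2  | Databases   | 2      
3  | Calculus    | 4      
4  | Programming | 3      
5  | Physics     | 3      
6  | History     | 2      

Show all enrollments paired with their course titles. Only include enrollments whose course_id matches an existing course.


INNER JOIN keeps only enrollments rows whose course_id matches an id in courses. Walk through each enrollment:
  - enrollment 1 (Ivan): course_id=NULL, no match -> dropped
  - enrollment 2 (Tina): course_id=4 -> matches Programming
  - enrollment 3 (Dana): course_id=2 -> matches Databases
  - enrollment 4 (Aaron): course_id=3 -> matches Calculus
So 1 of 4 rows is dropped.

SQL:
SELECT a.student, b.title AS course
FROM enrollments a
INNER JOIN courses b ON a.course_id = b.id

Result:
student | course     
--------+------------
Tina    | Programming
Dana    | Databases  
Aaron   | Calculus   


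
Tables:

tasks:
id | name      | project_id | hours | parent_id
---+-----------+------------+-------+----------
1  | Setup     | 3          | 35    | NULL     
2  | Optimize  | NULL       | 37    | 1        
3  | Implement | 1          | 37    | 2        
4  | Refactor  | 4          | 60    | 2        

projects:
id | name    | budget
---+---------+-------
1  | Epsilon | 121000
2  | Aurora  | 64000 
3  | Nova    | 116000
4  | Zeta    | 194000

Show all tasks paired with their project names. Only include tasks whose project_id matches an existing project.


INNER JOIN keeps only tasks rows whose project_id matches an id in projects. Walk through each task:
  - task 1 (Setup): project_id=3 -> matches Nova
  - task 2 (Optimize): project_id=NULL, no match -> dropped
  - task 3 (Implement): project_id=1 -> matches Epsilon
  - task 4 (Refactor): project_id=4 -> matches Zeta
So 1 of 4 rows is dropped.

SQL:
SELECT a.name, b.name AS project
FROM tasks a
INNER JOIN projects b ON a.project_id = b.id

Result:
name      | project
----------+--------
Setup     | Nova   
Implement | Epsilon
Refactor  | Zeta   


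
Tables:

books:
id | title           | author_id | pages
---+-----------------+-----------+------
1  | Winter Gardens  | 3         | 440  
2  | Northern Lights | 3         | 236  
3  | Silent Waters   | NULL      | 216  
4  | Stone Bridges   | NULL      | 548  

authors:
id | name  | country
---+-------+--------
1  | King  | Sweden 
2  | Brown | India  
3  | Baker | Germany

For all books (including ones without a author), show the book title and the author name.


LEFT JOIN keeps every row from books (the left table); where author_id has no match in authors, the author columns become NULL. Walk through each book:
  - book 1 (Winter Gardens): author_id=3 -> matches Baker
  - book 2 (Northern Lights): author_id=3 -> matches Baker
  - book 3 (Silent Waters): author_id=NULL, no match -> kept with NULL
  - book 4 (Stone Bridges): author_id=NULL, no match -> kept with NULL
All 4 rows appear; 2 have NULL author.

SQL:
SELECT a.title, b.name AS author
FROM books a
LEFT JOIN authors b ON a.author_id = b.id

Result:
title           | author
----------------+-------
Winter Gardens  | Baker 
Northern Lights | Baker 
Silent Waters   | NULL  
Stone Bridges   | NULL  


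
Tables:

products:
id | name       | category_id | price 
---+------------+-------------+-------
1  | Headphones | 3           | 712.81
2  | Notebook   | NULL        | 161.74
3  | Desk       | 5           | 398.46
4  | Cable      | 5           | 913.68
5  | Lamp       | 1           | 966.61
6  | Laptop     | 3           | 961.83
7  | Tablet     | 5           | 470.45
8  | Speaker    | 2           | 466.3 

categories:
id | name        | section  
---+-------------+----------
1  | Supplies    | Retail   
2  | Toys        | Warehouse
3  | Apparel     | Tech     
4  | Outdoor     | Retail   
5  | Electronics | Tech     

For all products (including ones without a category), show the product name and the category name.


LEFT JOIN keeps every row from products (the left table); where category_id has no match in categories, the category columns become NULL. Walk through each product:
  - product 1 (Headphones): category_id=3 -> matches Apparel
  - product 2 (Notebook): category_id=NULL, no match -> kept with NULL
  - product 3 (Desk): category_id=5 -> matches Electronics
  - product 4 (Cable): category_id=5 -> matches Electronics
  - product 5 (Lamp): category_id=1 -> matches Supplies
  - product 6 (Laptop): category_id=3 -> matches Apparel
  - product 7 (Tablet): category_id=5 -> matches Electronics
  - product 8 (Speaker): category_id=2 -> matches Toys
All 8 rows appear; 1 has NULL category.

SQL:
SELECT a.name, b.name AS category
FROM products a
LEFT JOIN categories b ON a.category_id = b.id

Result:
name       | category   
-----------+------------
Headphones | Apparel    
Notebook   | NULL       
Desk       | Electronics
Cable      | Electronics
Lamp       | Supplies   
Laptop     | Apparel    
Tablet     | Electronics
Speaker    | Toys       


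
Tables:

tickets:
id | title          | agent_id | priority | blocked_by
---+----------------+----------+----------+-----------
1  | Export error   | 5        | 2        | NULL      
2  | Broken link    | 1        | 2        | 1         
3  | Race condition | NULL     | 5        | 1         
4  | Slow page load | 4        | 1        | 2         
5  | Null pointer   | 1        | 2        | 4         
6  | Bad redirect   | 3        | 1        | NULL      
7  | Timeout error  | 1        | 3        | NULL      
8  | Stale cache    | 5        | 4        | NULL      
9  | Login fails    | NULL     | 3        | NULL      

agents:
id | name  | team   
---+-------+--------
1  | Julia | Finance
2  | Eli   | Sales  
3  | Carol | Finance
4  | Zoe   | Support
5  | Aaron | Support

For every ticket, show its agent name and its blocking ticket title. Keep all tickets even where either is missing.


Two LEFT JOINs from the same base table tickets: one to agents via agent_id, one to tickets itself via blocked_by. Both are LEFT so every ticket is preserved.
Match against agents:
  - ticket 1 (Export error): agent_id=5 -> matches Aaron
  - ticket 2 (Broken link): agent_id=1 -> matches Julia
  - ticket 3 (Race condition): agent_id=NULL, no match -> kept with NULL
  - ticket 4 (Slow page load): agent_id=4 -> matches Zoe
  - ticket 5 (Null pointer): agent_id=1 -> matches Julia
  - ticket 6 (Bad redirect): agent_id=3 -> matches Carol
  - ticket 7 (Timeout error): agent_id=1 -> matches Julia
  - ticket 8 (Stale cache): agent_id=5 -> matches Aaron
  - ticket 9 (Login fails): agent_id=NULL, no match -> kept with NULL
Match against tickets (self):
  - ticket 1 (Export error): blocked_by=NULL -> NULL
  - ticket 2 (Broken link): blocked_by=1 -> Export error
  - ticket 3 (Race condition): blocked_by=1 -> Export error
  - ticket 4 (Slow page load): blocked_by=2 -> Broken link
  - ticket 5 (Null pointer): blocked_by=4 -> Slow page load
  - ticket 6 (Bad redirect): blocked_by=NULL -> NULL
  - ticket 7 (Timeout error): blocked_by=NULL -> NULL
  - ticket 8 (Stale cache): blocked_by=NULL -> NULL
  - ticket 9 (Login fails): blocked_by=NULL -> NULL

SQL:
SELECT a.title, b.name AS agent, c.title AS blocked_by
FROM tickets a
LEFT JOIN agents b ON a.agent_id = b.id
LEFT JOIN tickets c ON a.blocked_by = c.id

Result:
title          | agent | blocked_by    
---------------+-------+---------------
Export error   | Aaron | NULL          
Broken link    | Julia | Export error  
Race condition | NULL  | Export error  
Slow page load | Zoe   | Broken link   
Null pointer   | Julia | Slow page load
Bad redirect   | Carol | NULL          
Timeout error  | Julia | NULL          
Stale cache    | Aaron | NULL          
Login fails    | NULL  | NULL          


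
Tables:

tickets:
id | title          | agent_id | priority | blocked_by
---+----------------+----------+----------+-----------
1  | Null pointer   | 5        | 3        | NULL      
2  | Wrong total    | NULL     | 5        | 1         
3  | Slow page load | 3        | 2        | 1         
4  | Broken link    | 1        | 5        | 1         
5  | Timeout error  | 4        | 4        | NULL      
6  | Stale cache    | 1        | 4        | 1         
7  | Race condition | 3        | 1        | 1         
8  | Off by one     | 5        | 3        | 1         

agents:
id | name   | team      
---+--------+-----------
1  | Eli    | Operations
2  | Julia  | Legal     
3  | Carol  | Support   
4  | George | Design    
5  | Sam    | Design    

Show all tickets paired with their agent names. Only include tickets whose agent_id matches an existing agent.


INNER JOIN keeps only tickets rows whose agent_id matches an id in agents. Walk through each ticket:
  - ticket 1 (Null pointer): agent_id=5 -> matches Sam
  - ticket 2 (Wrong total): agent_id=NULL, no match -> dropped
  - ticket 3 (Slow page load): agent_id=3 -> matches Carol
  - ticket 4 (Broken link): agent_id=1 -> matches Eli
  - ticket 5 (Timeout error): agent_id=4 -> matches George
  - ticket 6 (Stale cache): agent_id=1 -> matches Eli
  - ticket 7 (Race condition): agent_id=3 -> matches Carol
  - ticket 8 (Off by one): agent_id=5 -> matches Sam
So 1 of 8 rows is dropped.

SQL:
SELECT a.title, b.name AS agent
FROM tickets a
INNER JOIN agents b ON a.agent_id = b.id

Result:
title          | agent 
---------------+-------
Null pointer   | Sam   
Slow page load | Carol 
Broken link    | Eli   
Timeout error  | George
Stale cache    | Eli   
Race condition | Carol 
Off by one     | Sam   


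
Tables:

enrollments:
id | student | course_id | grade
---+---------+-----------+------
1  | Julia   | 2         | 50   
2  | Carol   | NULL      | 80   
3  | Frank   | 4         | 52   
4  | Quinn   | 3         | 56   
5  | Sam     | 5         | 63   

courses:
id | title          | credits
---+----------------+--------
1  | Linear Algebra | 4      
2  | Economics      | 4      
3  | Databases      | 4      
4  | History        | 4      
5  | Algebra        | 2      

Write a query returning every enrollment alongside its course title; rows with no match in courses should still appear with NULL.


LEFT JOIN keeps every row from enrollments (the left table); where course_id has no match in courses, the course columns become NULL. Walk through each enrollment:
  - enrollment 1 (Julia): course_id=2 -> matches Economics
  - enrollment 2 (Carol): course_id=NULL, no match -> kept with NULL
  - enrollment 3 (Frank): course_id=4 -> matches History
  - enrollment 4 (Quinn): course_id=3 -> matches Databases
  - enrollment 5 (Sam): course_id=5 -> matches Algebra
All 5 rows appear; 1 has NULL course.

SQL:
SELECT a.student, b.title AS course
FROM enrollments a
LEFT JOIN courses b ON a.course_id = b.id

Result:
student | course   
--------+----------
Julia   | Economics
Carol   | NULL     
Frank   | History  
Quinn   | Databases
Sam     | Algebra  


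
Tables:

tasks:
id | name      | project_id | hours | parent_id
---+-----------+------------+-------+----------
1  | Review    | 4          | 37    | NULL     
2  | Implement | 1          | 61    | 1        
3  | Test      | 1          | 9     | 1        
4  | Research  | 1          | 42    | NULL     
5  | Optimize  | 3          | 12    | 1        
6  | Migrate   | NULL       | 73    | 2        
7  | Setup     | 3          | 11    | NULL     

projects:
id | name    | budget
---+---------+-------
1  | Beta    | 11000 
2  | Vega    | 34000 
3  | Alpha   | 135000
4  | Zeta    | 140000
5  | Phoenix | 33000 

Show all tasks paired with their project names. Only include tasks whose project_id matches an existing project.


INNER JOIN keeps only tasks rows whose project_id matches an id in projects. Walk through each task:
  - task 1 (Review): project_id=4 -> matches Zeta
  - task 2 (Implement): project_id=1 -> matches Beta
  - task 3 (Test): project_id=1 -> matches Beta
  - task 4 (Research): project_id=1 -> matches Beta
  - task 5 (Optimize): project_id=3 -> matches Alpha
  - task 6 (Migrate): project_id=NULL, no match -> dropped
  - task 7 (Setup): project_id=3 -> matches Alpha
So 1 of 7 rows is dropped.

SQL:
SELECT a.name, b.name AS project
FROM tasks a
INNER JOIN projects b ON a.project_id = b.id

Result:
name      | project
----------+--------
Review    | Zeta   
Implement | Beta   
Test      | Beta   
Research  | Beta   
Optimize  | Alpha  
Setup     | Alpha  


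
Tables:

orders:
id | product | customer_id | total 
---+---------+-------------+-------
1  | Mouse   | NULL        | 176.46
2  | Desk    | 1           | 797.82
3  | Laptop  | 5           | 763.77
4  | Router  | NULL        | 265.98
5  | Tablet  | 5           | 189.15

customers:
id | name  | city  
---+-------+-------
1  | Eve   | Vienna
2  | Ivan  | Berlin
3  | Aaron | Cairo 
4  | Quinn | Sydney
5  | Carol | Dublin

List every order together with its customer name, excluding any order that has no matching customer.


INNER JOIN keeps only orders rows whose customer_id matches an id in customers. Walk through each order:
  - order 1 (Mouse): customer_id=NULL, no match -> dropped
  - order 2 (Desk): customer_id=1 -> matches Eve
  - order 3 (Laptop): customer_id=5 -> matches Carol
  - order 4 (Router): customer_id=NULL, no match -> dropped
  - order 5 (Tablet): customer_id=5 -> matches Carol
So 2 of 5 rows are dropped.

SQL:
SELECT a.product, b.name AS customer
FROM orders a
INNER JOIN customers b ON a.customer_id = b.id

Result:
product | customer
--------+---------
Desk    | Eve     
Laptop  | Carol   
Tablet  | Carol   
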